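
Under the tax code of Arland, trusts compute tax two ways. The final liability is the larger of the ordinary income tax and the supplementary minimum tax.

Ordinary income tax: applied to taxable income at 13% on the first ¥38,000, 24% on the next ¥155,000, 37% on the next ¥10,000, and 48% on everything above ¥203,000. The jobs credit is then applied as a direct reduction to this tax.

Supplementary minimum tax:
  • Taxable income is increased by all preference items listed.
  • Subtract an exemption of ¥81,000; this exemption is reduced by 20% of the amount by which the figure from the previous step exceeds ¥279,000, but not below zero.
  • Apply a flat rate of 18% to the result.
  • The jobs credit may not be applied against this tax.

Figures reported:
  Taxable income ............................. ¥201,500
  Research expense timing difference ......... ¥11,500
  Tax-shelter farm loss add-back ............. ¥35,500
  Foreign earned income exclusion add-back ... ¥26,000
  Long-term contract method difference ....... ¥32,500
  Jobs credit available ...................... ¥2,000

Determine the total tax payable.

¥43,285

Supplementary minimum tax:
  Adjusted income: ¥201,500 + ¥11,500 + ¥35,500 + ¥26,000 + ¥32,500 = ¥307,000
  Exemption: ¥81,000 − 20% × (¥307,000 − ¥279,000) = ¥81,000 − ¥5,600 = ¥75,400
  Base: ¥307,000 − ¥75,400 = ¥231,600
  ¥231,600 × 18% = ¥41,688

Ordinary income tax:
  ¥38,000 × 13% = ¥4,940
  ¥155,000 × 24% = ¥37,200
  ¥8,500 × 37% = ¥3,145
  → ¥45,285
  Less jobs credit ¥2,000 → ¥43,285

¥43,285 > ¥41,688, so the ordinary income tax governs.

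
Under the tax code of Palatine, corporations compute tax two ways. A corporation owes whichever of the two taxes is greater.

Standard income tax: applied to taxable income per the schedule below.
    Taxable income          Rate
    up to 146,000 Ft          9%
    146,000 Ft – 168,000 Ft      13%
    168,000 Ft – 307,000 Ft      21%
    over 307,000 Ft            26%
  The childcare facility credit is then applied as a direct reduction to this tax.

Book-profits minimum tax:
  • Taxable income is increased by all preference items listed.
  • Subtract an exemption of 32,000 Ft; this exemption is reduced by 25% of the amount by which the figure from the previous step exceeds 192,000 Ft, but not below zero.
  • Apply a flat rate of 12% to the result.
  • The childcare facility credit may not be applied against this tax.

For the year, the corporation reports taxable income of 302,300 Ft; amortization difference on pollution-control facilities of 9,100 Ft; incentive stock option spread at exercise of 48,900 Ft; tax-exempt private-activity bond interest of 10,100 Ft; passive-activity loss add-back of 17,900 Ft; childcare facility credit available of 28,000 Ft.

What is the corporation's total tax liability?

46,596 Ft

Book-profits minimum tax:
  Adjusted income: 302,300 Ft + 9,100 Ft + 48,900 Ft + 10,100 Ft + 17,900 Ft = 388,300 Ft
  Exemption: 25% × (388,300 Ft − 192,000 Ft) = 49,075 Ft ≥ 32,000 Ft, so the exemption is fully phased out
  Base: 388,300 Ft − 0 Ft = 388,300 Ft
  388,300 Ft × 12% = 46,596 Ft

Standard income tax:
  146,000 Ft × 9% = 13,140 Ft
  22,000 Ft × 13% = 2,860 Ft
  134,300 Ft × 21% = 28,203 Ft
  → 44,203 Ft
  Less childcare facility credit 28,000 Ft → 16,203 Ft

46,596 Ft > 16,203 Ft, so the book-profits minimum tax is the binding amount.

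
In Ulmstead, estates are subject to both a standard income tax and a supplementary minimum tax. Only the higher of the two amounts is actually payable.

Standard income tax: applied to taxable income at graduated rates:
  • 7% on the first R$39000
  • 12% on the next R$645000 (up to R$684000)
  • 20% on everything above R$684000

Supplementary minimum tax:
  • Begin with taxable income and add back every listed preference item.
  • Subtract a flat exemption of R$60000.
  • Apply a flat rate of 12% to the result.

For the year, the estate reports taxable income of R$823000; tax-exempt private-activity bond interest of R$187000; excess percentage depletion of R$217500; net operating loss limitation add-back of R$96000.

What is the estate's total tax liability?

R$151620

Standard income tax:
  R$39000 × 7% = R$2730
  R$645000 × 12% = R$77400
  R$139000 × 20% = R$27800
  → R$107930

Supplementary minimum tax:
  Adjusted income: R$823000 + R$187000 + R$217500 + R$96000 = R$1323500
  Less exemption R$60000 → base R$1263500
  R$1263500 × 12% = R$151620

R$151620 > R$107930, so the supplementary minimum tax is the binding amount.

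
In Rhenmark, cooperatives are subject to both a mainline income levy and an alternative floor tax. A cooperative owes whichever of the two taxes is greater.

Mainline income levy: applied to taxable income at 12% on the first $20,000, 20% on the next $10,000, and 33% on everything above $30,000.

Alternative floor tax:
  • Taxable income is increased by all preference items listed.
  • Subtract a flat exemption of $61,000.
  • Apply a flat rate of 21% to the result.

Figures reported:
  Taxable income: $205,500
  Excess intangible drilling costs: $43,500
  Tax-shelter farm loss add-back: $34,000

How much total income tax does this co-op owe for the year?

$62,315

Mainline income levy:
  $20,000 × 12% = $2,400
  $10,000 × 20% = $2,000
  $175,500 × 33% = $57,915
  → $62,315

Alternative floor tax:
  Adjusted income: $205,500 + $43,500 + $34,000 = $283,000
  Less exemption $61,000 → base $222,000
  $222,000 × 21% = $46,620

$62,315 > $46,620, so the mainline income levy governs.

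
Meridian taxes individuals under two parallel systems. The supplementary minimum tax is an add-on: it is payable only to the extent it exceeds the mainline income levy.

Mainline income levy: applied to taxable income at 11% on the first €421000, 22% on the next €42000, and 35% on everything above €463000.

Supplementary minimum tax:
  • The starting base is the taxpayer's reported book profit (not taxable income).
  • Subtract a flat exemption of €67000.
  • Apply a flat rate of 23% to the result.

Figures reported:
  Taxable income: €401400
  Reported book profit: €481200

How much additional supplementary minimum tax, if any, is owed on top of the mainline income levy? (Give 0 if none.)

Supplementary minimum tax:
  Base (reported book profit): €481200
  Less exemption €67000 → base €414200
  €414200 × 23% = €95266

Mainline income levy:
  €401400 × 11% = €44154

Excess of supplementary minimum tax over mainline income levy: €95266 − €44154 = €51112.

€51112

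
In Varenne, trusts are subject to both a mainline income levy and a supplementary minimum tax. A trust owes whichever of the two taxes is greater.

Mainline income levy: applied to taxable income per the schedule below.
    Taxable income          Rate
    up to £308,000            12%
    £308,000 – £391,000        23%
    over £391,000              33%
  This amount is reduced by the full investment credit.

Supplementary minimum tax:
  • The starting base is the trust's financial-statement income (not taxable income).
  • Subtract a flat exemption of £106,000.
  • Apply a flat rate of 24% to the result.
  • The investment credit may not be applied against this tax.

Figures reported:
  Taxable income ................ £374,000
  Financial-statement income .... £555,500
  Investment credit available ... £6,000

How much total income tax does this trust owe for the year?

Supplementary minimum tax:
  Base (financial-statement income): £555,500
  Less exemption £106,000 → base £449,500
  £449,500 × 24% = £107,880

Mainline income levy:
  £308,000 × 12% = £36,960
  £66,000 × 23% = £15,180
  → £52,140
  Less investment credit £6,000 → £46,140

£107,880 > £46,140, so the supplementary minimum tax is the binding amount.

£107,880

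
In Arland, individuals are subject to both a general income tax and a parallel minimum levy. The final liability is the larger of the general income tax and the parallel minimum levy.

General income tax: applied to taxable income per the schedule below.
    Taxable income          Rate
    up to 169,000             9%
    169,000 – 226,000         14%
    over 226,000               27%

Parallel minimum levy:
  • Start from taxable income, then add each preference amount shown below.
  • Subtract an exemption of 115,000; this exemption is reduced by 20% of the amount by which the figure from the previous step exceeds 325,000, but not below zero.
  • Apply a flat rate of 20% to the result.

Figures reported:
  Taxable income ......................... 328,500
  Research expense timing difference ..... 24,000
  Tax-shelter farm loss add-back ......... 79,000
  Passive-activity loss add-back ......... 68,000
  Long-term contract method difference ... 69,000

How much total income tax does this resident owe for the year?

100,440

Parallel minimum levy:
  Adjusted income: 328,500 + 24,000 + 79,000 + 68,000 + 69,000 = 568,500
  Exemption: 115,000 − 20% × (568,500 − 325,000) = 115,000 − 48,700 = 66,300
  Base: 568,500 − 66,300 = 502,200
  502,200 × 20% = 100,440

General income tax:
  169,000 × 9% = 15,210
  57,000 × 14% = 7,980
  102,500 × 27% = 27,675
  → 50,865

100,440 > 50,865, so the parallel minimum levy is the binding amount.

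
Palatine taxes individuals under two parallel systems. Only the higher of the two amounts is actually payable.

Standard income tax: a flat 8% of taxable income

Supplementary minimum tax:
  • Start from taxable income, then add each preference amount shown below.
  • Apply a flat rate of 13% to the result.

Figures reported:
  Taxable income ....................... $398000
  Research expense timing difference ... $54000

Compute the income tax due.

Standard income tax:
  $398000 × 8% = $31840

Supplementary minimum tax:
  Adjusted income: $398000 + $54000 = $452000
  $452000 × 13% = $58760

$58760 > $31840, so the supplementary minimum tax is the binding amount.

$58760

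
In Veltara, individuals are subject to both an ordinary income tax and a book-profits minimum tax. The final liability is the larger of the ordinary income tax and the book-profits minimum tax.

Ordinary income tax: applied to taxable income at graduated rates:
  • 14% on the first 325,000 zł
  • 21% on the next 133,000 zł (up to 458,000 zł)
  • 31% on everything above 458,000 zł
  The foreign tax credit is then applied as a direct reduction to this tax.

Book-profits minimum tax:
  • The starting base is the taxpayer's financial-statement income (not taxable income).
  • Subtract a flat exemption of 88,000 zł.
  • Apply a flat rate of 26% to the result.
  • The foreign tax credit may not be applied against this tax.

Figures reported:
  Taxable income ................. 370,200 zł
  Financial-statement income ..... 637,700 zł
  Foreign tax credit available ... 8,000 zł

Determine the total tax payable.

142,922 zł

Ordinary income tax:
  325,000 zł × 14% = 45,500 zł
  45,200 zł × 21% = 9,492 zł
  → 54,992 zł
  Less foreign tax credit 8,000 zł → 46,992 zł

Book-profits minimum tax:
  Base (financial-statement income): 637,700 zł
  Less exemption 88,000 zł → base 549,700 zł
  549,700 zł × 26% = 142,922 zł

142,922 zł > 46,992 zł, so the book-profits minimum tax is the binding amount.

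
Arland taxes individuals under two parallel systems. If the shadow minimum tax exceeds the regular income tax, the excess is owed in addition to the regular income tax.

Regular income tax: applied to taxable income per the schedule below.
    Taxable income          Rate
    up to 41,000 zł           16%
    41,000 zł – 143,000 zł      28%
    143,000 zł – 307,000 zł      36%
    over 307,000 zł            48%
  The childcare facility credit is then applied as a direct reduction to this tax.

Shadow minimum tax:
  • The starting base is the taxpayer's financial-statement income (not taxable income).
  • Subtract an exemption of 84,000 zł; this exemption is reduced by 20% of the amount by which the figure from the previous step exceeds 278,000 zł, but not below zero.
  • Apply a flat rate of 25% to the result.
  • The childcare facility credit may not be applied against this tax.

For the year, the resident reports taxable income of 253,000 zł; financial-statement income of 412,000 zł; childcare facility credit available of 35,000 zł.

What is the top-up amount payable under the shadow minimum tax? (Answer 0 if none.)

48,980 zł

Shadow minimum tax:
  Base (financial-statement income): 412,000 zł
  Exemption: 84,000 zł − 20% × (412,000 zł − 278,000 zł) = 84,000 zł − 26,800 zł = 57,200 zł
  Base: 412,000 zł − 57,200 zł = 354,800 zł
  354,800 zł × 25% = 88,700 zł

Regular income tax:
  41,000 zł × 16% = 6,560 zł
  102,000 zł × 28% = 28,560 zł
  110,000 zł × 36% = 39,600 zł
  → 74,720 zł
  Less childcare facility credit 35,000 zł → 39,720 zł

Excess of shadow minimum tax over regular income tax: 88,700 zł − 39,720 zł = 48,980 zł.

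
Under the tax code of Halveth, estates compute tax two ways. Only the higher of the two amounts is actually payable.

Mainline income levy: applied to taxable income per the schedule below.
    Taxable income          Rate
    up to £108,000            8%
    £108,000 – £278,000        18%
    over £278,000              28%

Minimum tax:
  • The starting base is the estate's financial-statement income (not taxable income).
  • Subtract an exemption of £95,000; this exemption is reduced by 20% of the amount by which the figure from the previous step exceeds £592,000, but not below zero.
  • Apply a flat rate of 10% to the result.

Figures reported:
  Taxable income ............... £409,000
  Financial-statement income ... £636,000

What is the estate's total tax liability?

£75,920

Mainline income levy:
  £108,000 × 8% = £8,640
  £170,000 × 18% = £30,600
  £131,000 × 28% = £36,680
  → £75,920

Minimum tax:
  Base (financial-statement income): £636,000
  Exemption: £95,000 − 20% × (£636,000 − £592,000) = £95,000 − £8,800 = £86,200
  Base: £636,000 − £86,200 = £549,800
  £549,800 × 10% = £54,980

£75,920 > £54,980, so the mainline income levy governs.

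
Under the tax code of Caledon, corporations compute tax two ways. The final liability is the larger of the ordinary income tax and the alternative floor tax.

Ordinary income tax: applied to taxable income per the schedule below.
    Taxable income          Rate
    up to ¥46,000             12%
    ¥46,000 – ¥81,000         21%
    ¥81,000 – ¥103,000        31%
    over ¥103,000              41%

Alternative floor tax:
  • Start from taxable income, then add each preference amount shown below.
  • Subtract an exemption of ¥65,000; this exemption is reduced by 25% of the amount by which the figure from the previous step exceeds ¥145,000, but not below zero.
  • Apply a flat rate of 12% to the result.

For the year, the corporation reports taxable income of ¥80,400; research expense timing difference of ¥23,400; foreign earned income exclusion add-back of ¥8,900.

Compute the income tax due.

Alternative floor tax:
  Adjusted income: ¥80,400 + ¥23,400 + ¥8,900 = ¥112,700
  Exemption: ¥112,700 ≤ ¥145,000, so full ¥65,000 applies
  Base: ¥112,700 − ¥65,000 = ¥47,700
  ¥47,700 × 12% = ¥5,724

Ordinary income tax:
  ¥46,000 × 12% = ¥5,520
  ¥34,400 × 21% = ¥7,224
  → ¥12,744

¥12,744 > ¥5,724, so the ordinary income tax governs.

¥12,744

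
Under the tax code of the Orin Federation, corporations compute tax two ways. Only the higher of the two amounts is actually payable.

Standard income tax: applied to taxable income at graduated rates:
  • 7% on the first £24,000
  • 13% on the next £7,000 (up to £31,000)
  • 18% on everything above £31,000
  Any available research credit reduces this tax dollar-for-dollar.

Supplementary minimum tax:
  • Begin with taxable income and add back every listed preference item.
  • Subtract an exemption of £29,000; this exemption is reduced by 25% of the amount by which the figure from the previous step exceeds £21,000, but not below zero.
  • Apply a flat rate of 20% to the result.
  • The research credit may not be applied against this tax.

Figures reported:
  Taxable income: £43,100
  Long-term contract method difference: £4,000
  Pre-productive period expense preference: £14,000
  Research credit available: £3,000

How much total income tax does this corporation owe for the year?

Supplementary minimum tax:
  Adjusted income: £43,100 + £4,000 + £14,000 = £61,100
  Exemption: £29,000 − 25% × (£61,100 − £21,000) = £29,000 − £10,025 = £18,975
  Base: £61,100 − £18,975 = £42,125
  £42,125 × 20% = £8,425

Standard income tax:
  £24,000 × 7% = £1,680
  £7,000 × 13% = £910
  £12,100 × 18% = £2,178
  → £4,768
  Less research credit £3,000 → £1,768

£8,425 > £1,768, so the supplementary minimum tax is the binding amount.

£8,425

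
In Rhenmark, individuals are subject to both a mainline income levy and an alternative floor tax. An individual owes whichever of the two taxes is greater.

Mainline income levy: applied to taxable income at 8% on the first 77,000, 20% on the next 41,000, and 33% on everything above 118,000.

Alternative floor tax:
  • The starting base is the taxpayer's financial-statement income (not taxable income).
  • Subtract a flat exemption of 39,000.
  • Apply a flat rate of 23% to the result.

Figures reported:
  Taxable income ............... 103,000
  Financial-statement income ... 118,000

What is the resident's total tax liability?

18,170

Alternative floor tax:
  Base (financial-statement income): 118,000
  Less exemption 39,000 → base 79,000
  79,000 × 23% = 18,170

Mainline income levy:
  77,000 × 8% = 6,160
  26,000 × 20% = 5,200
  → 11,360

18,170 > 11,360, so the alternative floor tax is the binding amount.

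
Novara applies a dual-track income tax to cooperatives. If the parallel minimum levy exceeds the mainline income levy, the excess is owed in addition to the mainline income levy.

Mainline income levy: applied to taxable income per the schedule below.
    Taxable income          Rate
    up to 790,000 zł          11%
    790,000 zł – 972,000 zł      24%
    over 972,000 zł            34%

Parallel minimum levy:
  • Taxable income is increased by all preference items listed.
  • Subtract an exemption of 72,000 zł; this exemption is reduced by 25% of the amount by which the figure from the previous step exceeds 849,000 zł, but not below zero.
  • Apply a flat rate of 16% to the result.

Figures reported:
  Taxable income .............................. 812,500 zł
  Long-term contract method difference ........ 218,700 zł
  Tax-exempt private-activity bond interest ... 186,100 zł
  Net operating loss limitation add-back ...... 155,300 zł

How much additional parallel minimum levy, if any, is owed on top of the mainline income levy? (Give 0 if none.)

Parallel minimum levy:
  Adjusted income: 812,500 zł + 218,700 zł + 186,100 zł + 155,300 zł = 1,372,600 zł
  Exemption: 25% × (1,372,600 zł − 849,000 zł) = 130,900 zł ≥ 72,000 zł, so the exemption is fully phased out
  Base: 1,372,600 zł − 0 zł = 1,372,600 zł
  1,372,600 zł × 16% = 219,616 zł

Mainline income levy:
  790,000 zł × 11% = 86,900 zł
  22,500 zł × 24% = 5,400 zł
  → 92,300 zł

Excess of parallel minimum levy over mainline income levy: 219,616 zł − 92,300 zł = 127,316 zł.

127,316 zł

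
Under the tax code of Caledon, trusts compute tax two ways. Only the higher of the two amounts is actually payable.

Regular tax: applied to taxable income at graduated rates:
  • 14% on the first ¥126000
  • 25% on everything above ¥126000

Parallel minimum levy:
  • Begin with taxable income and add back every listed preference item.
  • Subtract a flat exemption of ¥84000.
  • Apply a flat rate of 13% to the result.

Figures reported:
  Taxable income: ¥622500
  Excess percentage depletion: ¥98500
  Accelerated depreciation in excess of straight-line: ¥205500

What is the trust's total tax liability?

¥141765

Parallel minimum levy:
  Adjusted income: ¥622500 + ¥98500 + ¥205500 = ¥926500
  Less exemption ¥84000 → base ¥842500
  ¥842500 × 13% = ¥109525

Regular tax:
  ¥126000 × 14% = ¥17640
  ¥496500 × 25% = ¥124125
  → ¥141765

¥141765 > ¥109525, so the regular tax governs.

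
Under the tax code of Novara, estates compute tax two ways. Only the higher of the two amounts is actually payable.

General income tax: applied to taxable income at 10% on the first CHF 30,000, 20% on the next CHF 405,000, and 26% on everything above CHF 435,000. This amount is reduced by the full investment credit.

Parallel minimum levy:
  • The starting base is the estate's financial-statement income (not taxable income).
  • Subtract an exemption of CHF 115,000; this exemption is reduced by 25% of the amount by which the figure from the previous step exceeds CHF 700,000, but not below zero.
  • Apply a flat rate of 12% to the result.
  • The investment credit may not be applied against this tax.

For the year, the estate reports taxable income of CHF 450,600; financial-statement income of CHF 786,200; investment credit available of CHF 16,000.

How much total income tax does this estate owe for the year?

General income tax:
  CHF 30,000 × 10% = CHF 3,000
  CHF 405,000 × 20% = CHF 81,000
  CHF 15,600 × 26% = CHF 4,056
  → CHF 88,056
  Less investment credit CHF 16,000 → CHF 72,056

Parallel minimum levy:
  Base (financial-statement income): CHF 786,200
  Exemption: CHF 115,000 − 25% × (CHF 786,200 − CHF 700,000) = CHF 115,000 − CHF 21,550 = CHF 93,450
  Base: CHF 786,200 − CHF 93,450 = CHF 692,750
  CHF 692,750 × 12% = CHF 83,130

CHF 83,130 > CHF 72,056, so the parallel minimum levy is the binding amount.

CHF 83,130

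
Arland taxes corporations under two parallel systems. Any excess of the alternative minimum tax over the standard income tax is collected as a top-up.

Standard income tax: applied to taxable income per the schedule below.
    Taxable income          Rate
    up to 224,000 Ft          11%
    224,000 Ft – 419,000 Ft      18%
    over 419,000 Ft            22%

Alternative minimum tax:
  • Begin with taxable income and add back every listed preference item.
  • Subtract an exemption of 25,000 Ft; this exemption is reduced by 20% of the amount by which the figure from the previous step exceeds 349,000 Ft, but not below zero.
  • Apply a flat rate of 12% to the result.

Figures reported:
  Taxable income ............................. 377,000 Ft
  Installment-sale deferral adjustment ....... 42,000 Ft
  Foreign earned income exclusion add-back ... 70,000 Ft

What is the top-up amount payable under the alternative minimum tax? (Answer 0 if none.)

Alternative minimum tax:
  Adjusted income: 377,000 Ft + 42,000 Ft + 70,000 Ft = 489,000 Ft
  Exemption: 20% × (489,000 Ft − 349,000 Ft) = 28,000 Ft ≥ 25,000 Ft, so the exemption is fully phased out
  Base: 489,000 Ft − 0 Ft = 489,000 Ft
  489,000 Ft × 12% = 58,680 Ft

Standard income tax:
  224,000 Ft × 11% = 24,640 Ft
  153,000 Ft × 18% = 27,540 Ft
  → 52,180 Ft

Excess of alternative minimum tax over standard income tax: 58,680 Ft − 52,180 Ft = 6,500 Ft.

6,500 Ft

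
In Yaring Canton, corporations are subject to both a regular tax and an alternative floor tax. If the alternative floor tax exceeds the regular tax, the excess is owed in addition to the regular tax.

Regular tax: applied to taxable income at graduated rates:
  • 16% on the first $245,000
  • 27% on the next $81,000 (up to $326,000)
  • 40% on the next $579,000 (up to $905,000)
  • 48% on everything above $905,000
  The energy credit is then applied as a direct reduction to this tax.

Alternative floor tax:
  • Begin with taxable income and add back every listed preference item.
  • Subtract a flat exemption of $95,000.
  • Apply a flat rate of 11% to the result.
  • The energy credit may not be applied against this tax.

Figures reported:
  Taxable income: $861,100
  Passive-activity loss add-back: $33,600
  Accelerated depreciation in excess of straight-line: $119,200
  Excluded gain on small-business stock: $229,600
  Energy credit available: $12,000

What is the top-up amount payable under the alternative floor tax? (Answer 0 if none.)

$0

Regular tax:
  $245,000 × 16% = $39,200
  $81,000 × 27% = $21,870
  $535,100 × 40% = $214,040
  → $275,110
  Less energy credit $12,000 → $263,110

Alternative floor tax:
  Adjusted income: $861,100 + $33,600 + $119,200 + $229,600 = $1,243,500
  Less exemption $95,000 → base $1,148,500
  $1,148,500 × 11% = $126,335

$126,335 ≤ $263,110, so no add-on is due.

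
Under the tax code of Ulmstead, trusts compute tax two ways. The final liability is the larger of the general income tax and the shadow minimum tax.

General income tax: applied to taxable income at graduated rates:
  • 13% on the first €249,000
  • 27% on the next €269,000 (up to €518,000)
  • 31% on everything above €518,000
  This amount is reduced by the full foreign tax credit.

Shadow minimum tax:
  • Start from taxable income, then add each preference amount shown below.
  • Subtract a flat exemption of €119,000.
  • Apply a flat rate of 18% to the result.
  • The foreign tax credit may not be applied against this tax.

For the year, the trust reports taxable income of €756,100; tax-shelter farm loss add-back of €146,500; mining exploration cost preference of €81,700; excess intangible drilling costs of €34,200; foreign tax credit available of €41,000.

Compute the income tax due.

€161,910

General income tax:
  €249,000 × 13% = €32,370
  €269,000 × 27% = €72,630
  €238,100 × 31% = €73,811
  → €178,811
  Less foreign tax credit €41,000 → €137,811

Shadow minimum tax:
  Adjusted income: €756,100 + €146,500 + €81,700 + €34,200 = €1,018,500
  Less exemption €119,000 → base €899,500
  €899,500 × 18% = €161,910

€161,910 > €137,811, so the shadow minimum tax is the binding amount.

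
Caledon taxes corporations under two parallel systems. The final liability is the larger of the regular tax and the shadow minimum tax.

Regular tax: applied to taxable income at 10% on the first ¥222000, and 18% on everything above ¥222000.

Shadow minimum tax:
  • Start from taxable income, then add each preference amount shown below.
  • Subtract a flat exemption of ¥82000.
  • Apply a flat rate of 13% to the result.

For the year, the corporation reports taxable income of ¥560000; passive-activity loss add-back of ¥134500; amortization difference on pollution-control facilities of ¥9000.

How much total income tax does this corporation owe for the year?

¥83040

Shadow minimum tax:
  Adjusted income: ¥560000 + ¥134500 + ¥9000 = ¥703500
  Less exemption ¥82000 → base ¥621500
  ¥621500 × 13% = ¥80795

Regular tax:
  ¥222000 × 10% = ¥22200
  ¥338000 × 18% = ¥60840
  → ¥83040

¥83040 > ¥80795, so the regular tax governs.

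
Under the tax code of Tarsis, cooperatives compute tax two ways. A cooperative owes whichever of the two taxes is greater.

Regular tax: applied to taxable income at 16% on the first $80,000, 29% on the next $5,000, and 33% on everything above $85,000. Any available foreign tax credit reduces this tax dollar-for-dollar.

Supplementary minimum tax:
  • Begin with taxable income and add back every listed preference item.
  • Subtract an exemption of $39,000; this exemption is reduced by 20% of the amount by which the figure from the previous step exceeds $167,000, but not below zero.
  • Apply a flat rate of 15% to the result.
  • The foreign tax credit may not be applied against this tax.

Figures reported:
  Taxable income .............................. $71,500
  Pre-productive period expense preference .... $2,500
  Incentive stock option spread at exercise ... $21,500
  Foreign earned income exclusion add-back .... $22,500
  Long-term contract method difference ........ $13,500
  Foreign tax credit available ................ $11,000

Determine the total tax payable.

Supplementary minimum tax:
  Adjusted income: $71,500 + $2,500 + $21,500 + $22,500 + $13,500 = $131,500
  Exemption: $131,500 ≤ $167,000, so full $39,000 applies
  Base: $131,500 − $39,000 = $92,500
  $92,500 × 15% = $13,875

Regular tax:
  $71,500 × 16% = $11,440
  Less foreign tax credit $11,000 → $440

$13,875 > $440, so the supplementary minimum tax is the binding amount.

$13,875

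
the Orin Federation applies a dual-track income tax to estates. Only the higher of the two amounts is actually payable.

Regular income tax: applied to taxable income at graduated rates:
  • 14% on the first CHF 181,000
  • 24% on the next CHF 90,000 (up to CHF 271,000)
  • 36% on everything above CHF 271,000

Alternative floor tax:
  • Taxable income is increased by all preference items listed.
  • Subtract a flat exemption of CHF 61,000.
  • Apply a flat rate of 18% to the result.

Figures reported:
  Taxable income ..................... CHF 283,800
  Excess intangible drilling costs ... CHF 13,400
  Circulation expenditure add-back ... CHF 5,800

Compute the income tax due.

Alternative floor tax:
  Adjusted income: CHF 283,800 + CHF 13,400 + CHF 5,800 = CHF 303,000
  Less exemption CHF 61,000 → base CHF 242,000
  CHF 242,000 × 18% = CHF 43,560

Regular income tax:
  CHF 181,000 × 14% = CHF 25,340
  CHF 90,000 × 24% = CHF 21,600
  CHF 12,800 × 36% = CHF 4,608
  → CHF 51,548

CHF 51,548 > CHF 43,560, so the regular income tax governs.

CHF 51,548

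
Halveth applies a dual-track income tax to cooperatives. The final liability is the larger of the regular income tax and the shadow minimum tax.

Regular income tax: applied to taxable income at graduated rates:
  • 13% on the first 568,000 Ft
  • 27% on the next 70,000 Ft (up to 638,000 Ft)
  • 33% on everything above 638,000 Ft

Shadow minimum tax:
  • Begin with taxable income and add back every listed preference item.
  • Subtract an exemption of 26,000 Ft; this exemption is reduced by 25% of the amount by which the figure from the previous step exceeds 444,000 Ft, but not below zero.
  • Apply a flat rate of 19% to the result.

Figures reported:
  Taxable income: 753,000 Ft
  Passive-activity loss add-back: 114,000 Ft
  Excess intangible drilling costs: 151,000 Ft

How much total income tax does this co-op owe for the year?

Regular income tax:
  568,000 Ft × 13% = 73,840 Ft
  70,000 Ft × 27% = 18,900 Ft
  115,000 Ft × 33% = 37,950 Ft
  → 130,690 Ft

Shadow minimum tax:
  Adjusted income: 753,000 Ft + 114,000 Ft + 151,000 Ft = 1,018,000 Ft
  Exemption: 25% × (1,018,000 Ft − 444,000 Ft) = 143,500 Ft ≥ 26,000 Ft, so the exemption is fully phased out
  Base: 1,018,000 Ft − 0 Ft = 1,018,000 Ft
  1,018,000 Ft × 19% = 193,420 Ft

193,420 Ft > 130,690 Ft, so the shadow minimum tax is the binding amount.

193,420 Ft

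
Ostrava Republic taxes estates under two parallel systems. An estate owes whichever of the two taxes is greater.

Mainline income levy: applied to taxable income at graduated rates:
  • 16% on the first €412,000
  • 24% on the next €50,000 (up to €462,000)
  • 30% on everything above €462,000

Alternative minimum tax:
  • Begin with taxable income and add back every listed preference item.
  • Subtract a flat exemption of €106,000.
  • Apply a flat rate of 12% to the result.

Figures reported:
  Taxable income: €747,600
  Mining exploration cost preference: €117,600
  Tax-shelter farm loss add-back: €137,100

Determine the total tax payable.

€163,600

Alternative minimum tax:
  Adjusted income: €747,600 + €117,600 + €137,100 = €1,002,300
  Less exemption €106,000 → base €896,300
  €896,300 × 12% = €107,556

Mainline income levy:
  €412,000 × 16% = €65,920
  €50,000 × 24% = €12,000
  €285,600 × 30% = €85,680
  → €163,600

€163,600 > €107,556, so the mainline income levy governs.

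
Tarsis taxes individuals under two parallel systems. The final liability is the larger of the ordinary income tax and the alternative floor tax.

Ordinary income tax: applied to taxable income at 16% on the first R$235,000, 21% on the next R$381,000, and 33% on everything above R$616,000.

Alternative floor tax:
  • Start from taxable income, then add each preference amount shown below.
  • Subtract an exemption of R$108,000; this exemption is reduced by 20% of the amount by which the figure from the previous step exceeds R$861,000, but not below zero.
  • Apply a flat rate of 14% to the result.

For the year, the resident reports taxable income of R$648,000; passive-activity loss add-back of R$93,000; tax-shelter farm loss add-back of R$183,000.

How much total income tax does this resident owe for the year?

R$128,170

Ordinary income tax:
  R$235,000 × 16% = R$37,600
  R$381,000 × 21% = R$80,010
  R$32,000 × 33% = R$10,560
  → R$128,170

Alternative floor tax:
  Adjusted income: R$648,000 + R$93,000 + R$183,000 = R$924,000
  Exemption: R$108,000 − 20% × (R$924,000 − R$861,000) = R$108,000 − R$12,600 = R$95,400
  Base: R$924,000 − R$95,400 = R$828,600
  R$828,600 × 14% = R$116,004

R$128,170 > R$116,004, so the ordinary income tax governs.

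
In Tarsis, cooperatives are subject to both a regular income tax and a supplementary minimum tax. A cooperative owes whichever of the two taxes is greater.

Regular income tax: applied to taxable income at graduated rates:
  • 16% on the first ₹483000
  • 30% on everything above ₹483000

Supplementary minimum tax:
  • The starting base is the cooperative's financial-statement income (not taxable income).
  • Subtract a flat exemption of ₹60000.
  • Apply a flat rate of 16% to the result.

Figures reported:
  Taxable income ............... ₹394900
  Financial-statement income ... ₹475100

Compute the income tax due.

Regular income tax:
  ₹394900 × 16% = ₹63184

Supplementary minimum tax:
  Base (financial-statement income): ₹475100
  Less exemption ₹60000 → base ₹415100
  ₹415100 × 16% = ₹66416

₹66416 > ₹63184, so the supplementary minimum tax is the binding amount.

₹66416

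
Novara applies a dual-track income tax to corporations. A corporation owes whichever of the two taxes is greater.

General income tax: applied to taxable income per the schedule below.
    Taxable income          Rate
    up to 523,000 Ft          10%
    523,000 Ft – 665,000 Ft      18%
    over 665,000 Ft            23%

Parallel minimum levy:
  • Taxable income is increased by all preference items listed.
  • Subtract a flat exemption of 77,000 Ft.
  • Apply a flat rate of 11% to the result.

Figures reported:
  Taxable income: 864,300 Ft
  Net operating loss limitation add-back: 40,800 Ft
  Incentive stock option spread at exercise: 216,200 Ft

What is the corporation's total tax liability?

General income tax:
  523,000 Ft × 10% = 52,300 Ft
  142,000 Ft × 18% = 25,560 Ft
  199,300 Ft × 23% = 45,839 Ft
  → 123,699 Ft

Parallel minimum levy:
  Adjusted income: 864,300 Ft + 40,800 Ft + 216,200 Ft = 1,121,300 Ft
  Less exemption 77,000 Ft → base 1,044,300 Ft
  1,044,300 Ft × 11% = 114,873 Ft

123,699 Ft > 114,873 Ft, so the general income tax governs.

123,699 Ft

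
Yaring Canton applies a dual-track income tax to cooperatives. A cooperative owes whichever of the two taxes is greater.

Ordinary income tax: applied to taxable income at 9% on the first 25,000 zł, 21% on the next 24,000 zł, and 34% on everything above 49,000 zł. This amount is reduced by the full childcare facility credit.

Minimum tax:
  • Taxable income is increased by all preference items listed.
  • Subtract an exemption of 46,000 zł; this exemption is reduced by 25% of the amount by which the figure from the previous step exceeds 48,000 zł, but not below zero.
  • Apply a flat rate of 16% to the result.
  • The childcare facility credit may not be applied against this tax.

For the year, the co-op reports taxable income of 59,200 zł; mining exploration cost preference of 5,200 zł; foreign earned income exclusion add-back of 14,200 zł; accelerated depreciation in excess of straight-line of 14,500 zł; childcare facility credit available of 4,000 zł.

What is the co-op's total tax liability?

Ordinary income tax:
  25,000 zł × 9% = 2,250 zł
  24,000 zł × 21% = 5,040 zł
  10,200 zł × 34% = 3,468 zł
  → 10,758 zł
  Less childcare facility credit 4,000 zł → 6,758 zł

Minimum tax:
  Adjusted income: 59,200 zł + 5,200 zł + 14,200 zł + 14,500 zł = 93,100 zł
  Exemption: 46,000 zł − 25% × (93,100 zł − 48,000 zł) = 46,000 zł − 11,275 zł = 34,725 zł
  Base: 93,100 zł − 34,725 zł = 58,375 zł
  58,375 zł × 16% = 9,340 zł

9,340 zł > 6,758 zł, so the minimum tax is the binding amount.

9,340 zł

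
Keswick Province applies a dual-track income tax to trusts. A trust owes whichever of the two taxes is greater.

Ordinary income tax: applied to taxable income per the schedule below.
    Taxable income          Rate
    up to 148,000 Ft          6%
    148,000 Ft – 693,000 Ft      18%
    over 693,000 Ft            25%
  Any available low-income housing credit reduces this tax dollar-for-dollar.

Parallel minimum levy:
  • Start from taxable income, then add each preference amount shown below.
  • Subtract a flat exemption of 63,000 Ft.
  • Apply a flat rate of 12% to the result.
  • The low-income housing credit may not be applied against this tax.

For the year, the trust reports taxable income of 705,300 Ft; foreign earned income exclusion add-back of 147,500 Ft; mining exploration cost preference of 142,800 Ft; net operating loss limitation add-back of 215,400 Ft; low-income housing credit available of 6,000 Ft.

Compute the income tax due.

137,760 Ft

Ordinary income tax:
  148,000 Ft × 6% = 8,880 Ft
  545,000 Ft × 18% = 98,100 Ft
  12,300 Ft × 25% = 3,075 Ft
  → 110,055 Ft
  Less low-income housing credit 6,000 Ft → 104,055 Ft

Parallel minimum levy:
  Adjusted income: 705,300 Ft + 147,500 Ft + 142,800 Ft + 215,400 Ft = 1,211,000 Ft
  Less exemption 63,000 Ft → base 1,148,000 Ft
  1,148,000 Ft × 12% = 137,760 Ft

137,760 Ft > 104,055 Ft, so the parallel minimum levy is the binding amount.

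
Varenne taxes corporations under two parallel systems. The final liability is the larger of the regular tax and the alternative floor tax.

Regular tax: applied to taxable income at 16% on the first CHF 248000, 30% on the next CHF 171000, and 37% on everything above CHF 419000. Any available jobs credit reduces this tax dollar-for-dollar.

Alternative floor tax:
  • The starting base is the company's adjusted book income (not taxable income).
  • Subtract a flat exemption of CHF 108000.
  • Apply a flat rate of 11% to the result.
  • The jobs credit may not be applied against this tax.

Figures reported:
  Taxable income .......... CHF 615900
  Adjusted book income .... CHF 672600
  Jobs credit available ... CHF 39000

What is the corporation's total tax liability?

CHF 124833

Alternative floor tax:
  Base (adjusted book income): CHF 672600
  Less exemption CHF 108000 → base CHF 564600
  CHF 564600 × 11% = CHF 62106

Regular tax:
  CHF 248000 × 16% = CHF 39680
  CHF 171000 × 30% = CHF 51300
  CHF 196900 × 37% = CHF 72853
  → CHF 163833
  Less jobs credit CHF 39000 → CHF 124833

CHF 124833 > CHF 62106, so the regular tax governs.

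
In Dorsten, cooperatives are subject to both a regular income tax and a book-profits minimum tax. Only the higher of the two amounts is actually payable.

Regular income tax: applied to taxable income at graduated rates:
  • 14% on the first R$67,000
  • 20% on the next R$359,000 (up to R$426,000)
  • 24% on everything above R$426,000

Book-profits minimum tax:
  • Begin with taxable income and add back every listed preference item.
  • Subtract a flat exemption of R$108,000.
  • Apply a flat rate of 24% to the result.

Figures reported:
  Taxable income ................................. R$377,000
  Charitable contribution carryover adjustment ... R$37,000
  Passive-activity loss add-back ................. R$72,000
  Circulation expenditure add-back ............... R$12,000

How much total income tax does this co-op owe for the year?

R$93,600

Book-profits minimum tax:
  Adjusted income: R$377,000 + R$37,000 + R$72,000 + R$12,000 = R$498,000
  Less exemption R$108,000 → base R$390,000
  R$390,000 × 24% = R$93,600

Regular income tax:
  R$67,000 × 14% = R$9,380
  R$310,000 × 20% = R$62,000
  → R$71,380

R$93,600 > R$71,380, so the book-profits minimum tax is the binding amount.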